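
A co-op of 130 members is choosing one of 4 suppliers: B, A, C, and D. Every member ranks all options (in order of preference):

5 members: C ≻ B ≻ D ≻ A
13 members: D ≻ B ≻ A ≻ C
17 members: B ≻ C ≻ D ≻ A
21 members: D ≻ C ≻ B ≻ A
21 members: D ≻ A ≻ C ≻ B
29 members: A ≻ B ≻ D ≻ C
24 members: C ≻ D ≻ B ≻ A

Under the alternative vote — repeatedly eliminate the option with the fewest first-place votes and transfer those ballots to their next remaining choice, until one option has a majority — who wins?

Round 1: B 17, A 29, C 29, D 55. Eliminate B.
Round 2: A 29, C 46, D 55. Eliminate A.
Round 3: C 46, D 84. D has a majority.

D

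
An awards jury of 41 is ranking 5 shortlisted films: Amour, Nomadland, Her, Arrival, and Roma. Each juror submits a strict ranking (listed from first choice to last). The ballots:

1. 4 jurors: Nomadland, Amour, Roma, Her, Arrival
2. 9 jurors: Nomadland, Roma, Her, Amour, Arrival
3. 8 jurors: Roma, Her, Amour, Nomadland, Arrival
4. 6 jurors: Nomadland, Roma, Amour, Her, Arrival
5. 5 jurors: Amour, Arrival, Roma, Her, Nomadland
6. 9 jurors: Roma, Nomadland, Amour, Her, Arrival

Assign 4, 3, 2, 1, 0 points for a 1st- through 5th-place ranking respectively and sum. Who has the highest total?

Amour: 4·3 + 9·1 + 8·2 + 6·2 + 5·4 + 9·2 = 87
Nomadland: 4·4 + 9·4 + 8·1 + 6·4 + 5·0 + 9·3 = 111
Her: 4·1 + 9·2 + 8·3 + 6·1 + 5·1 + 9·1 = 66
Arrival: 4·0 + 9·0 + 8·0 + 6·0 + 5·3 + 9·0 = 15
Roma: 4·2 + 9·3 + 8·4 + 6·3 + 5·2 + 9·4 = 131
Roma has the highest Borda score (131).

Roma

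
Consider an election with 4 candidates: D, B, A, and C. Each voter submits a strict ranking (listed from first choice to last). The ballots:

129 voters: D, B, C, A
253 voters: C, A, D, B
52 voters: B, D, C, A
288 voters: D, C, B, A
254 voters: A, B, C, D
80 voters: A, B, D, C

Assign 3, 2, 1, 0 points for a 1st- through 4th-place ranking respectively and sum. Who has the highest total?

C

D: 129·3 + 253·1 + 52·2 + 288·3 + 254·0 + 80·1 = 1688
B: 129·2 + 253·0 + 52·3 + 288·1 + 254·2 + 80·2 = 1370
A: 129·0 + 253·2 + 52·0 + 288·0 + 254·3 + 80·3 = 1508
C: 129·1 + 253·3 + 52·1 + 288·2 + 254·1 + 80·0 = 1770
C has the highest Borda score (1770).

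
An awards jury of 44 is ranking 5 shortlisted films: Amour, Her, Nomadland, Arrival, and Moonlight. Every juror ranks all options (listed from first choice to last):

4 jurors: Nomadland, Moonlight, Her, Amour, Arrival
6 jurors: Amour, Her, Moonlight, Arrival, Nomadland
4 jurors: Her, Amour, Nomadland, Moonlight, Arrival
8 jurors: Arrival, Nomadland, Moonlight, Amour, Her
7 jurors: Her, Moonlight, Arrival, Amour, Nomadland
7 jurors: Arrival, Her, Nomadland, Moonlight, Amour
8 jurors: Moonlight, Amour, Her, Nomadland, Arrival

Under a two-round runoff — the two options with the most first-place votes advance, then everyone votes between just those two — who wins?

Her

Round 1 first-place votes: Amour 6, Her 11, Nomadland 4, Arrival 15, Moonlight 8.
Arrival and Her advance.
Runoff: Arrival is preferred to Her by 15 voters; Her by 29.
Her wins the runoff.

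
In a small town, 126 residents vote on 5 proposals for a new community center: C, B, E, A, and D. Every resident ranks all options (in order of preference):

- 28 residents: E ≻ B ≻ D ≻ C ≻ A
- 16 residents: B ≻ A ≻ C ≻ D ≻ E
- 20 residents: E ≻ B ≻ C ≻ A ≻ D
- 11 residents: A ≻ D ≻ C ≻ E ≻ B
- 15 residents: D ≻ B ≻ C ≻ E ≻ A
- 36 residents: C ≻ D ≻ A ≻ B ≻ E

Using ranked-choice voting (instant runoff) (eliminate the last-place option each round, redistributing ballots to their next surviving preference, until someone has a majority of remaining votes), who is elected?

Round 1: C 36, B 16, E 48, A 11, D 15. Eliminate A.
Round 2: C 36, B 16, E 48, D 26. Eliminate B.
Round 3: C 52, E 48, D 26. Eliminate D.
Round 4: C 78, E 48. C has a majority.

C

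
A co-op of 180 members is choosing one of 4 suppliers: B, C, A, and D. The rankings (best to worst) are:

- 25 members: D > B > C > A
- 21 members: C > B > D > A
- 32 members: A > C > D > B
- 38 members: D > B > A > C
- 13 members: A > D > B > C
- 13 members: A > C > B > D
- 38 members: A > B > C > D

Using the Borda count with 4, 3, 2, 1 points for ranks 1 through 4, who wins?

B: 25·3 + 21·3 + 32·1 + 38·3 + 13·2 + 13·2 + 38·3 = 450
C: 25·2 + 21·4 + 32·3 + 38·1 + 13·1 + 13·3 + 38·2 = 396
A: 25·1 + 21·1 + 32·4 + 38·2 + 13·4 + 13·4 + 38·4 = 506
D: 25·4 + 21·2 + 32·2 + 38·4 + 13·3 + 13·1 + 38·1 = 448
A has the highest Borda score (506).

A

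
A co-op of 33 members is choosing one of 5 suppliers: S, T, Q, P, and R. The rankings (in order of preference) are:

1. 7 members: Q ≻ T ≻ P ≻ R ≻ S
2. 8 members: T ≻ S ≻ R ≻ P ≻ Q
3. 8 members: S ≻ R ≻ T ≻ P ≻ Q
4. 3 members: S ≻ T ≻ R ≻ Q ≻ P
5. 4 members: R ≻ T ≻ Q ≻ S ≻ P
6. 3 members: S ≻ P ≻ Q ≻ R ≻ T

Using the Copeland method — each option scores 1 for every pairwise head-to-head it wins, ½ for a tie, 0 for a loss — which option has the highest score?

T

S: beats Q, P, and R; loses to T → score 3.
T: beats S, Q, P, and R → score 4.
Q: loses to S, T, P, and R → score 0.
P: beats Q; loses to S, T, and R → score 1.
R: beats Q and P; loses to S and T → score 2.
T has the best pairwise record.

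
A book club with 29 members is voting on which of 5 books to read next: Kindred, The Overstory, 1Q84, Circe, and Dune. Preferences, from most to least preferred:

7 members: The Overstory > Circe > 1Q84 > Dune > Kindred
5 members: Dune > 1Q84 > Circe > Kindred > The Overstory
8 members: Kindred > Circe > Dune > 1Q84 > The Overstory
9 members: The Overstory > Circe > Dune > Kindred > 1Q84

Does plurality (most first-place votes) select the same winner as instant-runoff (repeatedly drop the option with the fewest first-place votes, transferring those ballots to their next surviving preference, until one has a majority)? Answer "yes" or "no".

yes

Plurality — first-place votes: Kindred 8, The Overstory 16, 1Q84 0, Circe 0, Dune 5. Winner: The Overstory.
Instant-runoff — R1 Kindred 8, The Overstory 16, 1Q84 0, Circe 0, Dune 5 (The Overstory winner). Winner: The Overstory.
The two methods agree.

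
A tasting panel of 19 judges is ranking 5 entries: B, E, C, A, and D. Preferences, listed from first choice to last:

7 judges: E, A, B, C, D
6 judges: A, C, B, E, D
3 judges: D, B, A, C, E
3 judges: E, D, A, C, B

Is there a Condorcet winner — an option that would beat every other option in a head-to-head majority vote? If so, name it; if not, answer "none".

E

E vs B: 10–9 for E.
E vs C: 10–9 for E.
E vs A: 10–9 for E.
E vs D: 16–3 for E.
E beats every other option head-to-head.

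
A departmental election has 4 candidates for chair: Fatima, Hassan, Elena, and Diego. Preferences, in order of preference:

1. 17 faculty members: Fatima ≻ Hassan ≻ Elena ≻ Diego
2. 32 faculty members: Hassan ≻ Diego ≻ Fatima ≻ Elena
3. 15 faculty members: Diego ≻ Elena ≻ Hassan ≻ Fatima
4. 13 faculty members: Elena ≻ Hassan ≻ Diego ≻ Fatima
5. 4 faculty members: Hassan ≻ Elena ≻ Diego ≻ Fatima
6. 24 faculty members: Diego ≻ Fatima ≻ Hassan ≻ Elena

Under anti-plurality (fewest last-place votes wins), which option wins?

Hassan

Last-place votes: Fatima 32, Hassan 0, Elena 56, Diego 17.
Hassan is ranked last by the fewest voters, so Hassan wins.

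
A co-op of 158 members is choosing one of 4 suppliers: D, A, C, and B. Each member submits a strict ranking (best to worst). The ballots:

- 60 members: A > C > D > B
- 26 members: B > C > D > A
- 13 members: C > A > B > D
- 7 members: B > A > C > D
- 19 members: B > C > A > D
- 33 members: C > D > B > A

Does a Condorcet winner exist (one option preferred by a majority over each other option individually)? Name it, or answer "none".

C vs D: 158–0 for C.
C vs A: 91–67 for C.
C vs B: 106–52 for C.
C beats every other option head-to-head.

C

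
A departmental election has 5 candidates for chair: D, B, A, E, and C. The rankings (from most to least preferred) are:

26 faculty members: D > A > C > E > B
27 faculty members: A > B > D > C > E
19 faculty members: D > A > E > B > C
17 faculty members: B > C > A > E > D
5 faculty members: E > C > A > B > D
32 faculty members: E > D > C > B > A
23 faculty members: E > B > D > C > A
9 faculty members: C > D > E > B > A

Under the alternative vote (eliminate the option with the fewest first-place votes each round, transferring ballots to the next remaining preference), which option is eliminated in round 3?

A

Round 1: D 45, B 17, A 27, E 60, C 9. Eliminate C.
Round 2: D 54, B 17, A 27, E 60. Eliminate B.
Round 3: D 54, A 44, E 60. Eliminate A.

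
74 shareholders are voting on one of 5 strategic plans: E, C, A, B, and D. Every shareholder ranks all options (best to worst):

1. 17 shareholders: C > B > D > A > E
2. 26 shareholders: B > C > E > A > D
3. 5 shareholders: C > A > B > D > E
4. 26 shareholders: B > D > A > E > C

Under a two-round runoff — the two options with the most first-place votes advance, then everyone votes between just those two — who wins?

Round 1 first-place votes: E 0, C 22, A 0, B 52, D 0.
B and C advance.
Runoff: B is preferred to C by 52 voters; C by 22.
B wins the runoff.

B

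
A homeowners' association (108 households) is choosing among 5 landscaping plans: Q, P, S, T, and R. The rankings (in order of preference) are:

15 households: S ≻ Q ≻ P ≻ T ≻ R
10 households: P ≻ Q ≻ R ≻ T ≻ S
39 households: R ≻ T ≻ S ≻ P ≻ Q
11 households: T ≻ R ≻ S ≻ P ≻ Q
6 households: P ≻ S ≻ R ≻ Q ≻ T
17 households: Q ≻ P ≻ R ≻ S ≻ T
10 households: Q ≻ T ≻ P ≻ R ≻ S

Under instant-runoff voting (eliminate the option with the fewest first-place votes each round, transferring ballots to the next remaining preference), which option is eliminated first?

Round 1: Q 27, P 16, S 15, T 11, R 39. Eliminate T.

T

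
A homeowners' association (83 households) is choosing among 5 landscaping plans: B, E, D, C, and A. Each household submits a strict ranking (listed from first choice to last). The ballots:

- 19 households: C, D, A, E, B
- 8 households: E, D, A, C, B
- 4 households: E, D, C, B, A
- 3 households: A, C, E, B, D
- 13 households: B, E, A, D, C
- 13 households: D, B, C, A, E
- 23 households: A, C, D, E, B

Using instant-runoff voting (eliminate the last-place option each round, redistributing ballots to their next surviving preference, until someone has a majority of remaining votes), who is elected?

D

Round 1: B 13, E 12, D 13, C 19, A 26. Eliminate E.
Round 2: B 13, D 25, C 19, A 26. Eliminate B.
Round 3: D 25, C 19, A 39. Eliminate C.
Round 4: D 44, A 39. D has a majority.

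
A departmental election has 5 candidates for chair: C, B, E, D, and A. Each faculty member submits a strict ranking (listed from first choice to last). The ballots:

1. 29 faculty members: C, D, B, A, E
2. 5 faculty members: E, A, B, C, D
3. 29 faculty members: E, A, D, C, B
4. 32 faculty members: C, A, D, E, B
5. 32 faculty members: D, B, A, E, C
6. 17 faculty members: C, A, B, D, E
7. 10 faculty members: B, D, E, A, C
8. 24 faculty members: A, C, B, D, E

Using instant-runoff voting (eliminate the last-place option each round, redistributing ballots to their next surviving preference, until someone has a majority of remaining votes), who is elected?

Round 1: C 78, B 10, E 34, D 32, A 24. Eliminate B.
Round 2: C 78, E 34, D 42, A 24. Eliminate A.
Round 3: C 102, E 34, D 42. C has a majority.

C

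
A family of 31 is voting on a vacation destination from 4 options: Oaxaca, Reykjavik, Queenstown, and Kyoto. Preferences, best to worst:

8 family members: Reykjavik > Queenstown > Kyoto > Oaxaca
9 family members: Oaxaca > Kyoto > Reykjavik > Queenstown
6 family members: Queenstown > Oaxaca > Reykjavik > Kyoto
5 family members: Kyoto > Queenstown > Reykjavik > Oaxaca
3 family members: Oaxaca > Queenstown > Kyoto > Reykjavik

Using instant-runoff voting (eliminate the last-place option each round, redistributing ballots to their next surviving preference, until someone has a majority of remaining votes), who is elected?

Queenstown

Round 1: Oaxaca 12, Reykjavik 8, Queenstown 6, Kyoto 5. Eliminate Kyoto.
Round 2: Oaxaca 12, Reykjavik 8, Queenstown 11. Eliminate Reykjavik.
Round 3: Oaxaca 12, Queenstown 19. Queenstown has a majority.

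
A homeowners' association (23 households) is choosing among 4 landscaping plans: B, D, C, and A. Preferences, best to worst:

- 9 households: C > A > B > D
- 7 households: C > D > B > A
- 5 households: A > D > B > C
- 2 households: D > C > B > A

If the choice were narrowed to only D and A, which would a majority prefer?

A

Voters preferring D to A: 9; preferring A to D: 14.
A wins the head-to-head.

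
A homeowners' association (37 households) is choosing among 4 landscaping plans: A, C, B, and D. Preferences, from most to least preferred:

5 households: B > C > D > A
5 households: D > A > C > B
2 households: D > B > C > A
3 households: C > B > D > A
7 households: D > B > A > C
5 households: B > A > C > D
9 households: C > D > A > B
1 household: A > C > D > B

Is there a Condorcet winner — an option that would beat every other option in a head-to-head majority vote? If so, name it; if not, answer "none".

Checking pairwise contests:
C beats A 19–18.
B beats C 19–18.
D beats B 24–13.
C beats D 23–14.
Every option loses at least one head-to-head, so there is no Condorcet winner.

none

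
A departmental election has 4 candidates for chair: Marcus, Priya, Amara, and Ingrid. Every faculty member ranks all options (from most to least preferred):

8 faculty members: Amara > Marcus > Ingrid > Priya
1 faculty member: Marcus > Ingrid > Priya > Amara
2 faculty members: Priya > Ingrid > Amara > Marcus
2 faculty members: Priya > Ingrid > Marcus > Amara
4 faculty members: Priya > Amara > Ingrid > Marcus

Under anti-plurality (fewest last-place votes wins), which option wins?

Last-place votes: Marcus 6, Priya 8, Amara 3, Ingrid 0.
Ingrid is ranked last by the fewest voters, so Ingrid wins.

Ingrid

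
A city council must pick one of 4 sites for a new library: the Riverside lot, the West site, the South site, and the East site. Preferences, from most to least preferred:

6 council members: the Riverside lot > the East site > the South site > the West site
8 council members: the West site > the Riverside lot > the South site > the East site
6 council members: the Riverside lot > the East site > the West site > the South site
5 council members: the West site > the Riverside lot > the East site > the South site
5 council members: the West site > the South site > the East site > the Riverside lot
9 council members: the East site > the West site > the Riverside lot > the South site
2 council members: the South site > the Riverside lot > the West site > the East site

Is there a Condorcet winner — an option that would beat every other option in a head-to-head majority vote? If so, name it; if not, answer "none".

none

Checking pairwise contests:
the West site beats the Riverside lot 27–14.
the East site beats the West site 21–20.
the Riverside lot beats the South site 34–7.
the Riverside lot beats the East site 27–14.
Every option loses at least one head-to-head, so there is no Condorcet winner.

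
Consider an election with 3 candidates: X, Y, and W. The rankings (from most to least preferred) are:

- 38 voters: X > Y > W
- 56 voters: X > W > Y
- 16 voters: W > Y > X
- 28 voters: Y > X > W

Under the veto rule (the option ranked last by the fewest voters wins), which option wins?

X

Last-place votes: X 16, Y 56, W 66.
X is ranked last by the fewest voters, so X wins.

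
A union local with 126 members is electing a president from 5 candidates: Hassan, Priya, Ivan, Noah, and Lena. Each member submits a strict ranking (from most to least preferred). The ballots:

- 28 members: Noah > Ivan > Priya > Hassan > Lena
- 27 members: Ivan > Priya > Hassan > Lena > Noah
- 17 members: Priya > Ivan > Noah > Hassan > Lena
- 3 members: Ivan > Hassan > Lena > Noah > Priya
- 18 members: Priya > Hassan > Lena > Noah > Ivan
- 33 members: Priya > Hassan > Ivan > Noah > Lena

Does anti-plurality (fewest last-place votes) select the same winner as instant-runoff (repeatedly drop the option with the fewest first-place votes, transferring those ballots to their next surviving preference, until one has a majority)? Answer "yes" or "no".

no

Anti-plurality — last-place votes: Hassan 0, Priya 3, Ivan 18, Noah 27, Lena 78. Winner: Hassan.
Instant-runoff — R1 Hassan 0, Priya 68, Ivan 30, Noah 28, Lena 0 (Priya winner). Winner: Priya.
The two methods disagree.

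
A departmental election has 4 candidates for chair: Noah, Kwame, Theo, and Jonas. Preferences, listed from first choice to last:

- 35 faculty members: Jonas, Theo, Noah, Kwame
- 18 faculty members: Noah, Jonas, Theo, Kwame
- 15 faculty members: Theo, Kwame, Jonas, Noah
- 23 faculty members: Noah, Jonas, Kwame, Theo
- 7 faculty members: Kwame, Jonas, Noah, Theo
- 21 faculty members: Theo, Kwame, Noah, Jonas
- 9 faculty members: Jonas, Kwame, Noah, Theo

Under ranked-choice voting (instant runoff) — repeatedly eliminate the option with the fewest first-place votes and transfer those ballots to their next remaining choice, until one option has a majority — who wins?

Jonas

Round 1: Noah 41, Kwame 7, Theo 36, Jonas 44. Eliminate Kwame.
Round 2: Noah 41, Theo 36, Jonas 51. Eliminate Theo.
Round 3: Noah 62, Jonas 66. Jonas has a majority.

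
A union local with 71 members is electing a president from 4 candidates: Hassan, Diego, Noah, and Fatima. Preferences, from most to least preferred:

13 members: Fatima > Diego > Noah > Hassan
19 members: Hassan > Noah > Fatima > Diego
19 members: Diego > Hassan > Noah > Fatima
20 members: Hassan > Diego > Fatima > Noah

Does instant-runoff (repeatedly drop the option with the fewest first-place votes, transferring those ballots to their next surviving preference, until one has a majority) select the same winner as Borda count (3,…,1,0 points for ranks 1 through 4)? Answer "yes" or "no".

yes

Instant-runoff — R1 Hassan 39, Diego 19, Noah 0, Fatima 13 (Hassan winner). Winner: Hassan.
Borda — scores: Hassan 155, Diego 123, Noah 70, Fatima 78. Winner: Hassan.
The two methods agree.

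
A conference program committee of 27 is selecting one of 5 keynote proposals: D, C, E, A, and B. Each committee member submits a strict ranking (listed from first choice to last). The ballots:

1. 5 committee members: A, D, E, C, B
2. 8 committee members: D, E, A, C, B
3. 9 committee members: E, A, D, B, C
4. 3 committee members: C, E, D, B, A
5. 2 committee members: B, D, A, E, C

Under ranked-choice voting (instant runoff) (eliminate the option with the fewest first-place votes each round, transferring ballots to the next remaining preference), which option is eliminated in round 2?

C

Round 1: D 8, C 3, E 9, A 5, B 2. Eliminate B.
Round 2: D 10, C 3, E 9, A 5. Eliminate C.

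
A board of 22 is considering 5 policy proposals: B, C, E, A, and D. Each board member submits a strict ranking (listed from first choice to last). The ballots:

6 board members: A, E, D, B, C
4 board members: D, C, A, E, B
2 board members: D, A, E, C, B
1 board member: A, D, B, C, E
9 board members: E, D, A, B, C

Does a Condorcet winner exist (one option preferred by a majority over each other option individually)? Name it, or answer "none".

Checking pairwise contests:
E beats B 21–1.
B beats C 16–6.
A beats E 13–9.
D beats A 15–7.
E beats D 15–7.
Every option loses at least one head-to-head, so there is no Condorcet winner.

none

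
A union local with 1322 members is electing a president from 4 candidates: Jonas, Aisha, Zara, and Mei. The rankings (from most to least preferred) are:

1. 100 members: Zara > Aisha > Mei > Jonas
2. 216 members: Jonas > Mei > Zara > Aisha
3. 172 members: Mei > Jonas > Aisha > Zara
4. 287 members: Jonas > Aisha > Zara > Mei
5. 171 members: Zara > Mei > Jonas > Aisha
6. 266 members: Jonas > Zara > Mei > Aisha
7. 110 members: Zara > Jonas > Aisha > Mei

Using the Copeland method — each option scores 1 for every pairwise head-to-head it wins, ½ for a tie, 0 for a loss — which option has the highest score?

Jonas

Jonas: beats Aisha, Zara, and Mei → score 3.
Aisha: loses to Jonas, Zara, and Mei → score 0.
Zara: beats Aisha and Mei; loses to Jonas → score 2.
Mei: beats Aisha; loses to Jonas and Zara → score 1.
Jonas has the best pairwise record.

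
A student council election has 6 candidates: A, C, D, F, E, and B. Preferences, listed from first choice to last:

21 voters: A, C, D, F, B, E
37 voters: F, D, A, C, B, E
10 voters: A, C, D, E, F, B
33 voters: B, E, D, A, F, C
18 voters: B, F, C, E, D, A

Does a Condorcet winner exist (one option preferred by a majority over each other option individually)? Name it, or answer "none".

D

D vs A: 88–31 for D.
D vs C: 70–49 for D.
D vs F: 64–55 for D.
D vs E: 68–51 for D.
D vs B: 68–51 for D.
D beats every other option head-to-head.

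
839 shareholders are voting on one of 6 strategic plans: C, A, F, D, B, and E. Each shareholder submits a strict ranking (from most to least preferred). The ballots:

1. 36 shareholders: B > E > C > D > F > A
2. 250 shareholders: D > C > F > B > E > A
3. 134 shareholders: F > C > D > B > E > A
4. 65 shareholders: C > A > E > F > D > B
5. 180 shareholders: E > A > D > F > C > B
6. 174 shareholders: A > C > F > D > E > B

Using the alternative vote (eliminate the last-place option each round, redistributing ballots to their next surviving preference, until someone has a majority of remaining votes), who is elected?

D

Round 1: C 65, A 174, F 134, D 250, B 36, E 180. Eliminate B.
Round 2: C 65, A 174, F 134, D 250, E 216. Eliminate C.
Round 3: A 239, F 134, D 250, E 216. Eliminate F.
Round 4: A 239, D 384, E 216. Eliminate E.
Round 5: A 419, D 420. D has a majority.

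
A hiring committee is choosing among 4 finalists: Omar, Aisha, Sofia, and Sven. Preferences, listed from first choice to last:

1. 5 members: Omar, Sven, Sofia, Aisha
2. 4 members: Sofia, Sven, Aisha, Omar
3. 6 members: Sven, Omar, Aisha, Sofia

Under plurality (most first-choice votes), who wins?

First-place votes: Omar 5, Aisha 0, Sofia 4, Sven 6.
Sven has the most first-place votes.

Sven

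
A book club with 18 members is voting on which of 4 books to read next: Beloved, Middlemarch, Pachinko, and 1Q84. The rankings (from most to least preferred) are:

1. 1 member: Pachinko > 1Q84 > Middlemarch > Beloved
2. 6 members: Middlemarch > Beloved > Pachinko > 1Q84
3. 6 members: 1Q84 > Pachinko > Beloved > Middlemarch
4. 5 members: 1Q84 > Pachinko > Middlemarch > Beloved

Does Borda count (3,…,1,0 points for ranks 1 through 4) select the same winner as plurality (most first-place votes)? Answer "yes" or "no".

Borda — scores: Beloved 18, Middlemarch 24, Pachinko 31, 1Q84 35. Winner: 1Q84.
Plurality — first-place votes: Beloved 0, Middlemarch 6, Pachinko 1, 1Q84 11. Winner: 1Q84.
The two methods agree.

yes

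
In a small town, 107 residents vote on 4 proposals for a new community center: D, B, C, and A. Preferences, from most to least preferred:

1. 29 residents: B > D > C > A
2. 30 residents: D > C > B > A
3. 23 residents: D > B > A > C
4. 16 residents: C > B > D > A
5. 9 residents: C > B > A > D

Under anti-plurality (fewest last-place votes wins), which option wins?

B

Last-place votes: D 9, B 0, C 23, A 75.
B is ranked last by the fewest voters, so B wins.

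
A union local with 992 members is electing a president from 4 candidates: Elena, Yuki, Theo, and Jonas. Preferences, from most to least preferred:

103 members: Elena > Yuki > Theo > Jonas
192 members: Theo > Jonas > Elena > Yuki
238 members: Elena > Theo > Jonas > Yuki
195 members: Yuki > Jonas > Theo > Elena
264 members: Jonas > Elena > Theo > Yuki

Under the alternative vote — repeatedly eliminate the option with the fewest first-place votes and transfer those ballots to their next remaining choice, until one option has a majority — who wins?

Round 1: Elena 341, Yuki 195, Theo 192, Jonas 264. Eliminate Theo.
Round 2: Elena 341, Yuki 195, Jonas 456. Eliminate Yuki.
Round 3: Elena 341, Jonas 651. Jonas has a majority.

Jonas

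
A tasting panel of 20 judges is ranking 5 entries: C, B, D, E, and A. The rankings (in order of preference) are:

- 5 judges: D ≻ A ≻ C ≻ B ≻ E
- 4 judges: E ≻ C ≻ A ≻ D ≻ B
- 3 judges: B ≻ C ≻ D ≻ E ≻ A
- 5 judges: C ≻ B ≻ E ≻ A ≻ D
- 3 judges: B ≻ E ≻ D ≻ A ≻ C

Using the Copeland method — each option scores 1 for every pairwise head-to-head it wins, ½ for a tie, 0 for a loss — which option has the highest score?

C

C: beats B, D, E, and A → score 4.
B: beats D, E, and A; loses to C → score 3.
D: beats A; loses to C, B, and E → score 1.
E: beats D and A; loses to C and B → score 2.
A: loses to C, B, D, and E → score 0.
C has the best pairwise record.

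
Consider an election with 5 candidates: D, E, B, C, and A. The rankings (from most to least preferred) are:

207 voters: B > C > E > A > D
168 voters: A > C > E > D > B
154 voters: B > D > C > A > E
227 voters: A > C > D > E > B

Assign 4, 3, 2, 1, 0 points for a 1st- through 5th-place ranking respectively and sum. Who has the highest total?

C

D: 207·0 + 168·1 + 154·3 + 227·2 = 1084
E: 207·2 + 168·2 + 154·0 + 227·1 = 977
B: 207·4 + 168·0 + 154·4 + 227·0 = 1444
C: 207·3 + 168·3 + 154·2 + 227·3 = 2114
A: 207·1 + 168·4 + 154·1 + 227·4 = 1941
C has the highest Borda score (2114).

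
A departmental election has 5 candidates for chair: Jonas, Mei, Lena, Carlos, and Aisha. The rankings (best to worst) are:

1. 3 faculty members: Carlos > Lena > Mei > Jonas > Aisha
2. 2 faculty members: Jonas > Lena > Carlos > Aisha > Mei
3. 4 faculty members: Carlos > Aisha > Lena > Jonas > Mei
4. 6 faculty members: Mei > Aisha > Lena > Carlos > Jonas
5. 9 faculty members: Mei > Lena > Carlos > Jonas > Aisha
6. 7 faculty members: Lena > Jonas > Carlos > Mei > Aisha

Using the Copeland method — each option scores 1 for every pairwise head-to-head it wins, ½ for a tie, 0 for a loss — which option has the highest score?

Lena

Jonas: beats Aisha; loses to Mei, Lena, and Carlos → score 1.
Mei: beats Jonas and Aisha; loses to Lena and Carlos → score 2.
Lena: beats Jonas, Mei, Carlos, and Aisha → score 4.
Carlos: beats Jonas, Mei, and Aisha; loses to Lena → score 3.
Aisha: loses to Jonas, Mei, Lena, and Carlos → score 0.
Lena has the best pairwise record.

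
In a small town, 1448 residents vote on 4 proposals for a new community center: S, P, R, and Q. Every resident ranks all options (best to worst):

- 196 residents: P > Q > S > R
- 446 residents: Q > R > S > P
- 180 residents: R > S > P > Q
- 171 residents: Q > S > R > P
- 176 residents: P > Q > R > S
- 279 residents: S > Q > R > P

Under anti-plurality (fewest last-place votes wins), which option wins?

S

Last-place votes: S 176, P 896, R 196, Q 180.
S is ranked last by the fewest voters, so S wins.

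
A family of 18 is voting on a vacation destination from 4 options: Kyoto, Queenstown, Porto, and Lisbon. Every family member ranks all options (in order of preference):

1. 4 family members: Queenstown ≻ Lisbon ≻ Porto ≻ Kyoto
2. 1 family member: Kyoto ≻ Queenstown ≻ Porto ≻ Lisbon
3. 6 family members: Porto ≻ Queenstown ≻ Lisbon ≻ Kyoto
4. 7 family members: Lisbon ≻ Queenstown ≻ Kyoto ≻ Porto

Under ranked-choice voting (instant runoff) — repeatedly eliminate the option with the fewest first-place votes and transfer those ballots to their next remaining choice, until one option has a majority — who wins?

Lisbon

Round 1: Kyoto 1, Queenstown 4, Porto 6, Lisbon 7. Eliminate Kyoto.
Round 2: Queenstown 5, Porto 6, Lisbon 7. Eliminate Queenstown.
Round 3: Porto 7, Lisbon 11. Lisbon has a majority.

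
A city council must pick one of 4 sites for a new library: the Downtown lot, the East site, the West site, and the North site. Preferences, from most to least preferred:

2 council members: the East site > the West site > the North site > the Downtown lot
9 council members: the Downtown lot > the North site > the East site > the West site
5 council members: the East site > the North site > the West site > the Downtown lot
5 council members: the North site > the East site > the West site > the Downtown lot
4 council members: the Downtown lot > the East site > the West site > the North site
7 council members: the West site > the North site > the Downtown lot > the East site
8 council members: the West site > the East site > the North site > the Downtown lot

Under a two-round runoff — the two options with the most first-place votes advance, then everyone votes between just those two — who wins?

Round 1 first-place votes: the Downtown lot 13, the East site 7, the West site 15, the North site 5.
the West site and the Downtown lot advance.
Runoff: the West site is preferred to the Downtown lot by 27 voters; the Downtown lot by 13.
the West site wins the runoff.

the West site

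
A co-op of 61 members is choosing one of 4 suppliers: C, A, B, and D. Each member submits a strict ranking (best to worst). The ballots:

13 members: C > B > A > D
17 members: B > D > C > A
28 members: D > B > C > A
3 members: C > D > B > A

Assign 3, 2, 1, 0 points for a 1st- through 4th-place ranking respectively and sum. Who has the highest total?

C: 13·3 + 17·1 + 28·1 + 3·3 = 93
A: 13·1 + 17·0 + 28·0 + 3·0 = 13
B: 13·2 + 17·3 + 28·2 + 3·1 = 136
D: 13·0 + 17·2 + 28·3 + 3·2 = 124
B has the highest Borda score (136).

B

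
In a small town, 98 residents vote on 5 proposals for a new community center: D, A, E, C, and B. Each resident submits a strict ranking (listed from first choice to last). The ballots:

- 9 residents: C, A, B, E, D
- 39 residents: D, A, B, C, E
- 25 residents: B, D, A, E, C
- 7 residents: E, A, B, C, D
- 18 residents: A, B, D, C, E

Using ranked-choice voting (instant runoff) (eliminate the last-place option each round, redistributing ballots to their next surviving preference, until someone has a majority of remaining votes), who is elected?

D

Round 1: D 39, A 18, E 7, C 9, B 25. Eliminate E.
Round 2: D 39, A 25, C 9, B 25. Eliminate C.
Round 3: D 39, A 34, B 25. Eliminate B.
Round 4: D 64, A 34. D has a majority.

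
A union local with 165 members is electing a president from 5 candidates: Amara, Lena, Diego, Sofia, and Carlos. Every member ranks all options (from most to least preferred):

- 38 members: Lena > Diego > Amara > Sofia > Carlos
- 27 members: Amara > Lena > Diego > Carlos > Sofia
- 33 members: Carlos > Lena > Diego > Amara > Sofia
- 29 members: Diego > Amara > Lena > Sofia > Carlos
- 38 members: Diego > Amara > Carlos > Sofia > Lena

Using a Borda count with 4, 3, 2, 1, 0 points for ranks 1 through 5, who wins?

Diego

Amara: 38·2 + 27·4 + 33·1 + 29·3 + 38·3 = 418
Lena: 38·4 + 27·3 + 33·3 + 29·2 + 38·0 = 390
Diego: 38·3 + 27·2 + 33·2 + 29·4 + 38·4 = 502
Sofia: 38·1 + 27·0 + 33·0 + 29·1 + 38·1 = 105
Carlos: 38·0 + 27·1 + 33·4 + 29·0 + 38·2 = 235
Diego has the highest Borda score (502).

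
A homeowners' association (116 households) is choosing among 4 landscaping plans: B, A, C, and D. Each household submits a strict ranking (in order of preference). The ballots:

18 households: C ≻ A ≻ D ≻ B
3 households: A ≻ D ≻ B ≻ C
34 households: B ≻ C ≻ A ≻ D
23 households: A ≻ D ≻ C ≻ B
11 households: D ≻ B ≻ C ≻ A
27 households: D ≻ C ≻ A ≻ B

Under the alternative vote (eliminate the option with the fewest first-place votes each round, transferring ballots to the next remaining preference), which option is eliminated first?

Round 1: B 34, A 26, C 18, D 38. Eliminate C.

C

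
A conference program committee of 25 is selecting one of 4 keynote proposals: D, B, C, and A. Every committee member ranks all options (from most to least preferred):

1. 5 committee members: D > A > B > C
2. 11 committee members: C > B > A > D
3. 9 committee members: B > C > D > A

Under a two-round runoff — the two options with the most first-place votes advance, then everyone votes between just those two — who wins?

Round 1 first-place votes: D 5, B 9, C 11, A 0.
C and B advance.
Runoff: C is preferred to B by 11 voters; B by 14.
B wins the runoff.

B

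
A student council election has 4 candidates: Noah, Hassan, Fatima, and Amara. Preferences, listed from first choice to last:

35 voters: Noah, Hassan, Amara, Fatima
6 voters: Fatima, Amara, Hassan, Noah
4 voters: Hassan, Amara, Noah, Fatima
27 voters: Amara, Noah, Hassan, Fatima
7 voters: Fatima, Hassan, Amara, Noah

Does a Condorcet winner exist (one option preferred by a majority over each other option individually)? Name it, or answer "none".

none

Checking pairwise contests:
Amara beats Noah 44–35.
Noah beats Hassan 62–17.
Noah beats Fatima 66–13.
Hassan beats Amara 46–33.
Every option loses at least one head-to-head, so there is no Condorcet winner.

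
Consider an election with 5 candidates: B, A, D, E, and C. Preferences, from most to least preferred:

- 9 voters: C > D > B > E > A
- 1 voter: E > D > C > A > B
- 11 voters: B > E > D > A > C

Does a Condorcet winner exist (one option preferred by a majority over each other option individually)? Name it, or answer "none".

B vs A: 20–1 for B.
B vs D: 11–10 for B.
B vs E: 20–1 for B.
B vs C: 11–10 for B.
B beats every other option head-to-head.

B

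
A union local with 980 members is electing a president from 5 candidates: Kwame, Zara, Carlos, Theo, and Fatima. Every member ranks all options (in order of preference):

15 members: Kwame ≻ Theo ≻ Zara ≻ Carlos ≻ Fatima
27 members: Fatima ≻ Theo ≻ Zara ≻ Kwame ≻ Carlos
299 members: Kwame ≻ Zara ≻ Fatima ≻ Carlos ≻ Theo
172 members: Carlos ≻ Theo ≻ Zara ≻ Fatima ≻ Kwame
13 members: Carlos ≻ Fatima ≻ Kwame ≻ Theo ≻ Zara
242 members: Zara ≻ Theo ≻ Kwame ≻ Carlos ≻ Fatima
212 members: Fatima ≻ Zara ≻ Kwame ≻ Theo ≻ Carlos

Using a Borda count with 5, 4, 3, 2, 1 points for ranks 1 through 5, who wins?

Zara

Kwame: 15·5 + 27·2 + 299·5 + 172·1 + 13·3 + 242·3 + 212·3 = 3197
Zara: 15·3 + 27·3 + 299·4 + 172·3 + 13·1 + 242·5 + 212·4 = 3909
Carlos: 15·2 + 27·1 + 299·2 + 172·5 + 13·5 + 242·2 + 212·1 = 2276
Theo: 15·4 + 27·4 + 299·1 + 172·4 + 13·2 + 242·4 + 212·2 = 2573
Fatima: 15·1 + 27·5 + 299·3 + 172·2 + 13·4 + 242·1 + 212·5 = 2745
Zara has the highest Borda score (3909).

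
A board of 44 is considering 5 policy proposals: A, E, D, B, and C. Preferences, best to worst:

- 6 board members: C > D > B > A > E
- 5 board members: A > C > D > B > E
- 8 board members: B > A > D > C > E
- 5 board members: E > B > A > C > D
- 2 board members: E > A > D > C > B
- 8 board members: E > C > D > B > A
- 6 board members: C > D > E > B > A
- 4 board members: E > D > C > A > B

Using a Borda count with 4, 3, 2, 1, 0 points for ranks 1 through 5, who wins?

C

A: 6·1 + 5·4 + 8·3 + 5·2 + 2·3 + 8·0 + 6·0 + 4·1 = 70
E: 6·0 + 5·0 + 8·0 + 5·4 + 2·4 + 8·4 + 6·2 + 4·4 = 88
D: 6·3 + 5·2 + 8·2 + 5·0 + 2·2 + 8·2 + 6·3 + 4·3 = 94
B: 6·2 + 5·1 + 8·4 + 5·3 + 2·0 + 8·1 + 6·1 + 4·0 = 78
C: 6·4 + 5·3 + 8·1 + 5·1 + 2·1 + 8·3 + 6·4 + 4·2 = 110
C has the highest Borda score (110).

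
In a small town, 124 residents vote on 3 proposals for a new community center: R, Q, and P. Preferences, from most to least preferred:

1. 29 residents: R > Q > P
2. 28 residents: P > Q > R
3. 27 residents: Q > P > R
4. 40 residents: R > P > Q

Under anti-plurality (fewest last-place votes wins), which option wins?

P

Last-place votes: R 55, Q 40, P 29.
P is ranked last by the fewest voters, so P wins.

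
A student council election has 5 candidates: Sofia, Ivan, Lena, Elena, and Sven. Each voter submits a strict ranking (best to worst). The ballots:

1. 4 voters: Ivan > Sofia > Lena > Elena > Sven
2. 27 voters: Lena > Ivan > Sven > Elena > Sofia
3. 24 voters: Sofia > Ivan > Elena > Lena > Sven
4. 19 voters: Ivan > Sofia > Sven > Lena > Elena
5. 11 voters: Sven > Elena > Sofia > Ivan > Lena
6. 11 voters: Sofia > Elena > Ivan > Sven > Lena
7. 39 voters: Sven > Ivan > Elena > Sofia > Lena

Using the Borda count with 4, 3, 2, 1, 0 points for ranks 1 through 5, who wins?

Sofia: 4·3 + 27·0 + 24·4 + 19·3 + 11·2 + 11·4 + 39·1 = 270
Ivan: 4·4 + 27·3 + 24·3 + 19·4 + 11·1 + 11·2 + 39·3 = 395
Lena: 4·2 + 27·4 + 24·1 + 19·1 + 11·0 + 11·0 + 39·0 = 159
Elena: 4·1 + 27·1 + 24·2 + 19·0 + 11·3 + 11·3 + 39·2 = 223
Sven: 4·0 + 27·2 + 24·0 + 19·2 + 11·4 + 11·1 + 39·4 = 303
Ivan has the highest Borda score (395).

Ivan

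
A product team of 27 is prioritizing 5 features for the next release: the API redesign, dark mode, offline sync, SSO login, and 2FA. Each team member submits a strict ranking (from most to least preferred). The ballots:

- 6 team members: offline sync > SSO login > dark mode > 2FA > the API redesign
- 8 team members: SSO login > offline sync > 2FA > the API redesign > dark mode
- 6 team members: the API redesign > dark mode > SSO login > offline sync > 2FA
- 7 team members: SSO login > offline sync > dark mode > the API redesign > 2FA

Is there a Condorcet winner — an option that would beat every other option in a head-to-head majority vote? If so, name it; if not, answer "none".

SSO login vs the API redesign: 21–6 for SSO login.
SSO login vs dark mode: 21–6 for SSO login.
SSO login vs offline sync: 21–6 for SSO login.
SSO login vs 2FA: 27–0 for SSO login.
SSO login beats every other option head-to-head.

SSO login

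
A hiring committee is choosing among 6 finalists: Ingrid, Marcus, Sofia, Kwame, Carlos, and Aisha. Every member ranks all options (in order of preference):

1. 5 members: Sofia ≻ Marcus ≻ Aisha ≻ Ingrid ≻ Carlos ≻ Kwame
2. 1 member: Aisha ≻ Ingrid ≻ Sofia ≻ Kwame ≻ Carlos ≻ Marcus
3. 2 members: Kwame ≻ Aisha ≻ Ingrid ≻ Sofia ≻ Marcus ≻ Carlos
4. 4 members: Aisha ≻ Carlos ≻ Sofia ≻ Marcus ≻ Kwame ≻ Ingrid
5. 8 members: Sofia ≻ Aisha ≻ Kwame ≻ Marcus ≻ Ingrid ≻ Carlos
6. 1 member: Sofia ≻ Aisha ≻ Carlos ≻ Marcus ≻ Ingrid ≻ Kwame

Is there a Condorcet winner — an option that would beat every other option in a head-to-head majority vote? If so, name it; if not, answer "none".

Sofia

Sofia vs Ingrid: 18–3 for Sofia.
Sofia vs Marcus: 21–0 for Sofia.
Sofia vs Kwame: 19–2 for Sofia.
Sofia vs Carlos: 17–4 for Sofia.
Sofia vs Aisha: 14–7 for Sofia.
Sofia beats every other option head-to-head.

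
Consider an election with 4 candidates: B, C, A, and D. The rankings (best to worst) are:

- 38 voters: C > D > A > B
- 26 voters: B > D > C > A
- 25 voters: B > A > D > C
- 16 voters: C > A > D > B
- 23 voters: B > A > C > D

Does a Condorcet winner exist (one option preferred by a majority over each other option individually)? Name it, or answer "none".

B vs C: 74–54 for B.
B vs A: 74–54 for B.
B vs D: 74–54 for B.
B beats every other option head-to-head.

B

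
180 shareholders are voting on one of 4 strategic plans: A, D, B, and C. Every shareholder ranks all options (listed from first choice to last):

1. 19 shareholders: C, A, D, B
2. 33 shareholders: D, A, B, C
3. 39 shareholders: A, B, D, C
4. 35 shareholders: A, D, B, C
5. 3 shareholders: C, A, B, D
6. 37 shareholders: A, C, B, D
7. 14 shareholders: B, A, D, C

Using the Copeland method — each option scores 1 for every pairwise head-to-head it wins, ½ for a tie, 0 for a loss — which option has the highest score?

A

A: beats D, B, and C → score 3.
D: beats C; loses to A and B → score 1.
B: beats D and C; loses to A → score 2.
C: loses to A, D, and B → score 0.
A has the best pairwise record.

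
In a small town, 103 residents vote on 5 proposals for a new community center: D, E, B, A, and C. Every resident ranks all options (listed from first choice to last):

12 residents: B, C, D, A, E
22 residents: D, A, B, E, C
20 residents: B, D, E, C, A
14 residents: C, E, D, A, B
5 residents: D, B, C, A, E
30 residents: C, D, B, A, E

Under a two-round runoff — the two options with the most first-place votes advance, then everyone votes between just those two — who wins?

Round 1 first-place votes: D 27, E 0, B 32, A 0, C 44.
C and B advance.
Runoff: C is preferred to B by 44 voters; B by 59.
B wins the runoff.

B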